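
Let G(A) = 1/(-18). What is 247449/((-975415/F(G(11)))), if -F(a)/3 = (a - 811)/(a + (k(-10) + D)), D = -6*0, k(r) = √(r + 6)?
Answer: 10837523853/1265113255 + 390150858708*I/1265113255 ≈ 8.5665 + 308.39*I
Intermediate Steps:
G(A) = -1/18
k(r) = √(6 + r)
D = 0
F(a) = -3*(-811 + a)/(a + 2*I) (F(a) = -3*(a - 811)/(a + (√(6 - 10) + 0)) = -3*(-811 + a)/(a + (√(-4) + 0)) = -3*(-811 + a)/(a + (2*I + 0)) = -3*(-811 + a)/(a + 2*I))
247449/((-975415/F(G(11)))) = 247449/((-975415*(-1/18 + 2*I)/(3*(811 - 1*(-1/18))))) = 247449/((-975415*(-1/18 + 2*I)/(3*(811 + 1/18)))) = 247449/((-(-975415/43797 + 11704980*I/14599))) = 247449/((-975415*1297*(-43797/1297 + 1576692*I/1297)/1918177209)) = 247449/((-1265113255*(-43797/1297 + 1576692*I/1297)/1918177209)) = 247449*(43797/1265113255 + 1576692*I/1265113255) = 10837523853/1265113255 + 390150858708*I/1265113255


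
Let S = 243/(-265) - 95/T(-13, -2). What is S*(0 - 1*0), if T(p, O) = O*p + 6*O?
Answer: 0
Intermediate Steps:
T(p, O) = 6*O + O*p
S = -28577/3710 (S = 243/(-265) - 95*(-1/(2*(6 - 13))) = 243*(-1/265) - 95/((-2*(-7))) = -243/265 - 95/14 = -28577/3710 ≈ -7.7027)
S*(0 - 1*0) = -28577*(0 - 1*0)/3710 = -28577*(0 + 0)/3710 = -28577/3710*0 = 0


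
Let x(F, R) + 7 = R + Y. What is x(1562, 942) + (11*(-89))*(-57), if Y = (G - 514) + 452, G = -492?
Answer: 56184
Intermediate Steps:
Y = -554 (Y = (-492 - 514) + 452 = -1006 + 452 = -554)
x(F, R) = -561 + R (x(F, R) = -7 + (R - 554) = -7 + (-554 + R) = -561 + R)
x(1562, 942) + (11*(-89))*(-57) = (-561 + 942) + (11*(-89))*(-57) = 381 - 979*(-57) = 381 + 55803 = 56184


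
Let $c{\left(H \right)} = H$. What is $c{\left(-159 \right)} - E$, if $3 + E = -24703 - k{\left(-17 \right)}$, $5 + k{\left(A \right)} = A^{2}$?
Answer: $24831$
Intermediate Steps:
$k{\left(A \right)} = -5 + A^{2}$
$E = -24990$ ($E = -3 - 24987 = -24990$)
$c{\left(-159 \right)} - E = -159 - -24990 = -159 + 24990 = 24831$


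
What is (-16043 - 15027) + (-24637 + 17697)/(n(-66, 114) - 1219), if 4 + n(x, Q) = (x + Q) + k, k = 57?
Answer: -17364660/559 ≈ -31064.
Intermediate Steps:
n(x, Q) = 53 + Q + x (n(x, Q) = -4 + ((x + Q) + 57) = -4 + ((Q + x) + 57) = -4 + (57 + Q + x) = 53 + Q + x)
(-16043 - 15027) + (-24637 + 17697)/(n(-66, 114) - 1219) = (-16043 - 15027) + (-24637 + 17697)/((53 + 114 - 66) - 1219) = -31070 - 6940/(101 - 1219) = -31070 - 6940/(-1118) = -31070 - 6940*(-1/1118) = -31070 + 3470/559 = -17364660/559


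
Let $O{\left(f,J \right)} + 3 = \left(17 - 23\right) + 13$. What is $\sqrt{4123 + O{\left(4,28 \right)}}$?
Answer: $\sqrt{4127} \approx 64.242$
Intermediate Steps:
$O{\left(f,J \right)} = 4$ ($O{\left(f,J \right)} = -3 + \left(\left(17 - 23\right) + 13\right) = -3 + \left(-6 + 13\right) = -3 + 7 = 4$)
$\sqrt{4123 + O{\left(4,28 \right)}} = \sqrt{4123 + 4} = \sqrt{4127}$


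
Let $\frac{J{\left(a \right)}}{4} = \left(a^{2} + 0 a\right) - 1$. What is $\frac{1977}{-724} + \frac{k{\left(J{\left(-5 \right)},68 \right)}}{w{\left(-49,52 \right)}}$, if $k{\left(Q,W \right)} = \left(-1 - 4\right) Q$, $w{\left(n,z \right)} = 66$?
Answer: $- \frac{79667}{7964} \approx -10.003$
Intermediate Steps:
$J{\left(a \right)} = -4 + 4 a^{2}$ ($J{\left(a \right)} = 4 \left(\left(a^{2} + 0 a\right) - 1\right) = 4 \left(\left(a^{2} + 0\right) - 1\right) = 4 \left(a^{2} - 1\right) = 4 \left(-1 + a^{2}\right) = -4 + 4 a^{2}$)
$k{\left(Q,W \right)} = - 5 Q$
$\frac{1977}{-724} + \frac{k{\left(J{\left(-5 \right)},68 \right)}}{w{\left(-49,52 \right)}} = \frac{1977}{-724} + \frac{\left(-5\right) \left(-4 + 4 \left(-5\right)^{2}\right)}{66} = 1977 \left(- \frac{1}{724}\right) + - 5 \left(-4 + 4 \cdot 25\right) \frac{1}{66} = - \frac{1977}{724} + - 5 \left(-4 + 100\right) \frac{1}{66} = - \frac{1977}{724} + \left(-5\right) 96 \cdot \frac{1}{66} = - \frac{1977}{724} - \frac{80}{11} = - \frac{79667}{7964}$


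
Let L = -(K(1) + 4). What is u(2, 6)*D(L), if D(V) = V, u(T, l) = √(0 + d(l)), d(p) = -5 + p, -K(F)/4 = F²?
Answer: 0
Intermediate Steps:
K(F) = -4*F²
u(T, l) = √(-5 + l) (u(T, l) = √(0 + (-5 + l)) = √(-5 + l))
L = 0 (L = -(-4*1² + 4) = -(-4*1 + 4) = -(-4 + 4) = -1*0 = 0)
u(2, 6)*D(L) = √(-5 + 6)*0 = √1*0 = 1*0 = 0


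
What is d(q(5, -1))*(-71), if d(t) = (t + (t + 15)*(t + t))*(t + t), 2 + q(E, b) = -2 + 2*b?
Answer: -97128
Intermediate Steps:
q(E, b) = -4 + 2*b (q(E, b) = -2 + (-2 + 2*b) = -4 + 2*b)
d(t) = 2*t*(t + 2*t*(15 + t)) (d(t) = (t + (15 + t)*(2*t))*(2*t) = (t + 2*t*(15 + t))*(2*t) = 2*t*(t + 2*t*(15 + t)))
d(q(5, -1))*(-71) = ((-4 + 2*(-1))²*(62 + 4*(-4 + 2*(-1))))*(-71) = ((-4 - 2)²*(62 + 4*(-4 - 2)))*(-71) = ((-6)²*(62 + 4*(-6)))*(-71) = (36*(62 - 24))*(-71) = (36*38)*(-71) = 1368*(-71) = -97128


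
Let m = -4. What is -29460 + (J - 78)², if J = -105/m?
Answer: -428511/16 ≈ -26782.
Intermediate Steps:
J = 105/4 (J = -105/(-4) = -105*(-¼) = 105/4 ≈ 26.250)
-29460 + (J - 78)² = -29460 + (105/4 - 78)² = -29460 + (-207/4)² = -29460 + 42849/16 = -428511/16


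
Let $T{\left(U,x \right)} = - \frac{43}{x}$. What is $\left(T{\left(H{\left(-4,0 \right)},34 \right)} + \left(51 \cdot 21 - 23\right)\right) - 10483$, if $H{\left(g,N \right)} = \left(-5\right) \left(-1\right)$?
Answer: $- \frac{320833}{34} \approx -9436.3$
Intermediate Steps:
$H{\left(g,N \right)} = 5$
$\left(T{\left(H{\left(-4,0 \right)},34 \right)} + \left(51 \cdot 21 - 23\right)\right) - 10483 = \left(- \frac{43}{34} + \left(51 \cdot 21 - 23\right)\right) - 10483 = \left(\left(-43\right) \frac{1}{34} + \left(1071 - 23\right)\right) - 10483 = \left(- \frac{43}{34} + 1048\right) - 10483 = \frac{35589}{34} - 10483 = - \frac{320833}{34}$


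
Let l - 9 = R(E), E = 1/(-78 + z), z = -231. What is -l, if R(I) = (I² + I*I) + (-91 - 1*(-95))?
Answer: -1241255/95481 ≈ -13.000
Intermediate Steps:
E = -1/309 (E = 1/(-78 - 231) = 1/(-309) = -1/309 ≈ -0.0032362)
R(I) = 4 + 2*I² (R(I) = (I² + I²) + (-91 + 95) = 2*I² + 4 = 4 + 2*I²)
l = 1241255/95481 (l = 9 + (4 + 2*(-1/309)²) = 9 + (4 + 2*(1/95481)) = 9 + (4 + 2/95481) = 9 + 381926/95481 = 1241255/95481 ≈ 13.000)
-l = -1*1241255/95481 = -1241255/95481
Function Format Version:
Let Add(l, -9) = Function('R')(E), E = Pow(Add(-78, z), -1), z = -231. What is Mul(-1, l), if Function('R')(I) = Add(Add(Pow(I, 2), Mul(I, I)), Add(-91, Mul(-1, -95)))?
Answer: Rational(-1241255, 95481) ≈ -13.000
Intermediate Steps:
E = Rational(-1, 309) (E = Pow(Add(-78, -231), -1) = Pow(-309, -1) = Rational(-1, 309) ≈ -0.0032362)
Function('R')(I) = Add(4, Mul(2, Pow(I, 2))) (Function('R')(I) = Add(Add(Pow(I, 2), Pow(I, 2)), Add(-91, 95)) = Add(Mul(2, Pow(I, 2)), 4) = Add(4, Mul(2, Pow(I, 2))))
l = Rational(1241255, 95481) (l = Add(9, Add(4, Mul(2, Pow(Rational(-1, 309), 2)))) = Add(9, Add(4, Mul(2, Rational(1, 95481)))) = Add(9, Add(4, Rational(2, 95481))) = Add(9, Rational(381926, 95481)) = Rational(1241255, 95481) ≈ 13.000)
Mul(-1, l) = Mul(-1, Rational(1241255, 95481)) = Rational(-1241255, 95481)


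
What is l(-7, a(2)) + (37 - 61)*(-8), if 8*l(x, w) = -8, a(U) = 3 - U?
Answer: 191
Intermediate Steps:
l(x, w) = -1 (l(x, w) = (⅛)*(-8) = -1)
l(-7, a(2)) + (37 - 61)*(-8) = -1 + (37 - 61)*(-8) = -1 - 24*(-8) = -1 + 192 = 191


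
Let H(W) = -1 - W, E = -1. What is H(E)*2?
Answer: 0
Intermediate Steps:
H(E)*2 = (-1 - 1*(-1))*2 = (-1 + 1)*2 = 0*2 = 0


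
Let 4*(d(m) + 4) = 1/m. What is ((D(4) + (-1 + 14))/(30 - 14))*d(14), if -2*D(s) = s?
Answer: -2453/896 ≈ -2.7377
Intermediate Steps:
D(s) = -s/2
d(m) = -4 + 1/(4*m)
((D(4) + (-1 + 14))/(30 - 14))*d(14) = ((-1/2*4 + (-1 + 14))/(30 - 14))*(-4 + (1/4)/14) = ((-2 + 13)/16)*(-4 + (1/4)*(1/14)) = (11*(1/16))*(-4 + 1/56) = (11/16)*(-223/56) = -2453/896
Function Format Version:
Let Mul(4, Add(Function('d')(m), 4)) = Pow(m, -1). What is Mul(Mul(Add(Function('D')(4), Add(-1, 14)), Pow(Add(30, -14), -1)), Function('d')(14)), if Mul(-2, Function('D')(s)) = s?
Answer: Rational(-2453, 896) ≈ -2.7377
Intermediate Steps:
Function('D')(s) = Mul(Rational(-1, 2), s)
Function('d')(m) = Add(-4, Mul(Rational(1, 4), Pow(m, -1)))
Mul(Mul(Add(Function('D')(4), Add(-1, 14)), Pow(Add(30, -14), -1)), Function('d')(14)) = Mul(Mul(Add(Mul(Rational(-1, 2), 4), Add(-1, 14)), Pow(Add(30, -14), -1)), Add(-4, Mul(Rational(1, 4), Pow(14, -1)))) = Mul(Mul(Add(-2, 13), Pow(16, -1)), Add(-4, Mul(Rational(1, 4), Rational(1, 14)))) = Mul(Mul(11, Rational(1, 16)), Add(-4, Rational(1, 56))) = Mul(Rational(11, 16), Rational(-223, 56)) = Rational(-2453, 896)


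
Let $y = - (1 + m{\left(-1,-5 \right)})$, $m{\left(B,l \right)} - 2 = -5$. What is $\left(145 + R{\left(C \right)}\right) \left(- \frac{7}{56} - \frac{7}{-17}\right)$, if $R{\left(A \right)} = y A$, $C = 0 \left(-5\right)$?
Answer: $\frac{5655}{136} \approx 41.581$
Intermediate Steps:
$C = 0$
$m{\left(B,l \right)} = -3$ ($m{\left(B,l \right)} = 2 - 5 = -3$)
$y = 2$ ($y = - (1 - 3) = \left(-1\right) \left(-2\right) = 2$)
$R{\left(A \right)} = 2 A$
$\left(145 + R{\left(C \right)}\right) \left(- \frac{7}{56} - \frac{7}{-17}\right) = \left(145 + 2 \cdot 0\right) \left(- \frac{7}{56} - \frac{7}{-17}\right) = \left(145 + 0\right) \left(\left(-7\right) \frac{1}{56} - - \frac{7}{17}\right) = 145 \left(- \frac{1}{8} + \frac{7}{17}\right) = 145 \cdot \frac{39}{136} = \frac{5655}{136}$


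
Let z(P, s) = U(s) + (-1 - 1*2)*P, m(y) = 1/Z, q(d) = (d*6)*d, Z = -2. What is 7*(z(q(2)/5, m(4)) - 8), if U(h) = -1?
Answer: -819/5 ≈ -163.80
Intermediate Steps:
q(d) = 6*d² (q(d) = (6*d)*d = 6*d²)
m(y) = -½ (m(y) = 1/(-2) = -½)
z(P, s) = -1 - 3*P (z(P, s) = -1 + (-1 - 1*2)*P = -1 + (-1 - 2)*P = -1 - 3*P)
7*(z(q(2)/5, m(4)) - 8) = 7*((-1 - 3*6*2²/5) - 8) = 7*((-1 - 3*6*4/5) - 8) = 7*((-1 - 72/5) - 8) = 7*(-77/5 - 8) = 7*(-117/5) = -819/5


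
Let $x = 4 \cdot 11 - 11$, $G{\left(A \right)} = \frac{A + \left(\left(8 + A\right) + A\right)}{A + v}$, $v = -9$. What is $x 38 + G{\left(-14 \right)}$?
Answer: $\frac{28876}{23} \approx 1255.5$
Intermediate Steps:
$G{\left(A \right)} = \frac{8 + 3 A}{-9 + A}$ ($G{\left(A \right)} = \frac{A + \left(\left(8 + A\right) + A\right)}{A - 9} = \frac{A + \left(8 + 2 A\right)}{-9 + A} = \frac{8 + 3 A}{-9 + A}$)
$x = 33$ ($x = 44 - 11 = 33$)
$x 38 + G{\left(-14 \right)} = 33 \cdot 38 + \frac{8 + 3 \left(-14\right)}{-9 - 14} = 1254 + \frac{8 - 42}{-23} = 1254 - - \frac{34}{23} = 1254 + \frac{34}{23} = \frac{28876}{23}$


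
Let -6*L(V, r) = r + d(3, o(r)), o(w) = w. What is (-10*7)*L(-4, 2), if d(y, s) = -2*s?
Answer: -70/3 ≈ -23.333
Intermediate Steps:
L(V, r) = r/6 (L(V, r) = -(r - 2*r)/6 = -(-1)*r/6 = r/6)
(-10*7)*L(-4, 2) = (-10*7)*((1/6)*2) = -70*1/3 = -70/3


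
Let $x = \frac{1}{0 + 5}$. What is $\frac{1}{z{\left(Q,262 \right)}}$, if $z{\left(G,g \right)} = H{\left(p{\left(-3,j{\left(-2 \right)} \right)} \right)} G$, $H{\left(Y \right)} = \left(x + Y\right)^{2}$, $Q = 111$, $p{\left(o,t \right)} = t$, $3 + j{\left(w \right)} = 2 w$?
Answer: $\frac{25}{128316} \approx 0.00019483$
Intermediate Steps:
$x = \frac{1}{5} \approx 0.2$
$j{\left(w \right)} = -3 + 2 w$
$H{\left(Y \right)} = \left(\frac{1}{5} + Y\right)^{2}$
$z{\left(G,g \right)} = \frac{1156 G}{25}$ ($z{\left(G,g \right)} = \frac{\left(1 + 5 \left(-3 + 2 \left(-2\right)\right)\right)^{2}}{25} G = \frac{\left(1 + 5 \left(-3 - 4\right)\right)^{2}}{25} G = \frac{\left(1 + 5 \left(-7\right)\right)^{2}}{25} G = \frac{\left(1 - 35\right)^{2}}{25} G = \frac{\left(-34\right)^{2}}{25} G = \frac{1}{25} \cdot 1156 G = \frac{1156 G}{25}$)
$\frac{1}{z{\left(Q,262 \right)}} = \frac{1}{\frac{1156}{25} \cdot 111} = \frac{1}{\frac{128316}{25}} = \frac{25}{128316}$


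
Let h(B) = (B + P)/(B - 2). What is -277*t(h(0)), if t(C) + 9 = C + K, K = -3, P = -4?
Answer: 2770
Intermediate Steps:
h(B) = (-4 + B)/(-2 + B) (h(B) = (B - 4)/(B - 2) = (-4 + B)/(-2 + B))
t(C) = -12 + C (t(C) = -9 + (C - 3) = -9 + (-3 + C) = -12 + C)
-277*t(h(0)) = -277*(-12 + (-4 + 0)/(-2 + 0)) = -277*(-12 - 4/(-2)) = -277*(-12 - 1/2*(-4)) = -277*(-12 + 2) = -277*(-10) = 2770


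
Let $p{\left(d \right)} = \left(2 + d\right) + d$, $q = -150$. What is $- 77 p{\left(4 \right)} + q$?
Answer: $-920$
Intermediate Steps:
$p{\left(d \right)} = 2 + 2 d$
$- 77 p{\left(4 \right)} + q = - 77 \left(2 + 2 \cdot 4\right) - 150 = - 77 \left(2 + 8\right) - 150 = \left(-77\right) 10 - 150 = -770 - 150 = -920$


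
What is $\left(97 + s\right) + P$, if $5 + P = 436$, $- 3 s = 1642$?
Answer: $- \frac{58}{3} \approx -19.333$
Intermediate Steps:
$s = - \frac{1642}{3}$ ($s = \left(- \frac{1}{3}\right) 1642 = - \frac{1642}{3} \approx -547.33$)
$P = 431$ ($P = -5 + 436 = 431$)
$\left(97 + s\right) + P = \left(97 - \frac{1642}{3}\right) + 431 = - \frac{1351}{3} + 431 = - \frac{58}{3}$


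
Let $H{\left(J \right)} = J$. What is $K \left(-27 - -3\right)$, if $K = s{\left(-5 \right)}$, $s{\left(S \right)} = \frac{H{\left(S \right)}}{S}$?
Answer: $-24$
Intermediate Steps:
$s{\left(S \right)} = 1$ ($s{\left(S \right)} = \frac{S}{S} = 1$)
$K = 1$
$K \left(-27 - -3\right) = 1 \left(-27 - -3\right) = 1 \left(-27 + 3\right) = 1 \left(-24\right) = -24$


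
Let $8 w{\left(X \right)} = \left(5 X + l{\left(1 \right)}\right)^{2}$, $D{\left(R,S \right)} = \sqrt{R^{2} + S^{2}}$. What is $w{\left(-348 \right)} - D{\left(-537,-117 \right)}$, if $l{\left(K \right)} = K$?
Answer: $\frac{3024121}{8} - 3 \sqrt{33562} \approx 3.7747 \cdot 10^{5}$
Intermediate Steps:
$w{\left(X \right)} = \frac{\left(1 + 5 X\right)^{2}}{8}$ ($w{\left(X \right)} = \frac{\left(5 X + 1\right)^{2}}{8} = \frac{\left(1 + 5 X\right)^{2}}{8}$)
$w{\left(-348 \right)} - D{\left(-537,-117 \right)} = \frac{\left(1 + 5 \left(-348\right)\right)^{2}}{8} - \sqrt{\left(-537\right)^{2} + \left(-117\right)^{2}} = \frac{\left(1 - 1740\right)^{2}}{8} - \sqrt{288369 + 13689} = \frac{\left(-1739\right)^{2}}{8} - \sqrt{302058} = \frac{1}{8} \cdot 3024121 - 3 \sqrt{33562} = \frac{3024121}{8} - 3 \sqrt{33562}$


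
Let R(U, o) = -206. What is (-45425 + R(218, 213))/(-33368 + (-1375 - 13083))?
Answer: 45631/47826 ≈ 0.95410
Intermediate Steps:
(-45425 + R(218, 213))/(-33368 + (-1375 - 13083)) = (-45425 - 206)/(-33368 + (-1375 - 13083)) = -45631/(-33368 - 14458) = -45631/(-47826) = -45631*(-1/47826) = 45631/47826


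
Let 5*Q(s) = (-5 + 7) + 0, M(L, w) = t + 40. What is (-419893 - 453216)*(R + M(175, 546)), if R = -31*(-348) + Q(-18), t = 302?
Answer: -48590262068/5 ≈ -9.7181e+9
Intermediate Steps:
M(L, w) = 342 (M(L, w) = 302 + 40 = 342)
Q(s) = 2/5 (Q(s) = ((-5 + 7) + 0)/5 = (2 + 0)/5 = (1/5)*2 = 2/5)
R = 53942/5 (R = -31*(-348) + 2/5 = 10788 + 2/5 = 53942/5 ≈ 10788.)
(-419893 - 453216)*(R + M(175, 546)) = (-419893 - 453216)*(53942/5 + 342) = -873109*55652/5 = -48590262068/5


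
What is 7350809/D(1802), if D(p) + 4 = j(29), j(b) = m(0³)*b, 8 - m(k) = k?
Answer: 7350809/228 ≈ 32240.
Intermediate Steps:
m(k) = 8 - k
j(b) = 8*b (j(b) = (8 - 1*0³)*b = (8 - 1*0)*b = (8 + 0)*b = 8*b)
D(p) = 228 (D(p) = -4 + 8*29 = -4 + 232 = 228)
7350809/D(1802) = 7350809/228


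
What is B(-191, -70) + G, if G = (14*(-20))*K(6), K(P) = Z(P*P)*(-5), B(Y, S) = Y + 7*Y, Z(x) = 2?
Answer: 1272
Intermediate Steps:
B(Y, S) = 8*Y
K(P) = -10 (K(P) = 2*(-5) = -10)
G = 2800 (G = (14*(-20))*(-10) = -280*(-10) = 2800)
B(-191, -70) + G = 8*(-191) + 2800 = -1528 + 2800 = 1272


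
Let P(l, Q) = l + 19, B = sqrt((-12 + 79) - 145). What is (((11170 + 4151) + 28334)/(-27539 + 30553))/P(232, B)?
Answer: 43655/756514 ≈ 0.057705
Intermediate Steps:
B = I*sqrt(78) (B = sqrt(67 - 145) = sqrt(-78) = I*sqrt(78) ≈ 8.8318*I)
P(l, Q) = 19 + l
(((11170 + 4151) + 28334)/(-27539 + 30553))/P(232, B) = (((11170 + 4151) + 28334)/(-27539 + 30553))/(19 + 232) = ((15321 + 28334)/3014)/251 = (43655*(1/3014))*(1/251) = (43655/3014)*(1/251) = 43655/756514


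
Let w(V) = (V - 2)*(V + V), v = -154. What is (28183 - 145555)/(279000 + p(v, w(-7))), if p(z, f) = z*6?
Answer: -9781/23173 ≈ -0.42209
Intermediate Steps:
w(V) = 2*V*(-2 + V) (w(V) = (-2 + V)*(2*V) = 2*V*(-2 + V))
p(z, f) = 6*z
(28183 - 145555)/(279000 + p(v, w(-7))) = (28183 - 145555)/(279000 + 6*(-154)) = -117372/(279000 - 924) = -117372/278076 = -117372*1/278076 = -9781/23173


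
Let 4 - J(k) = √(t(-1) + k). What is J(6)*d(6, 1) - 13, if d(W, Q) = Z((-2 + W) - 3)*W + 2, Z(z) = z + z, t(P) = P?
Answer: 43 - 14*√5 ≈ 11.695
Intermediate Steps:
Z(z) = 2*z
J(k) = 4 - √(-1 + k)
d(W, Q) = 2 + W*(-10 + 2*W) (d(W, Q) = (2*((-2 + W) - 3))*W + 2 = (2*(-5 + W))*W + 2 = (-10 + 2*W)*W + 2 = W*(-10 + 2*W) + 2 = 2 + W*(-10 + 2*W))
J(6)*d(6, 1) - 13 = (4 - √(-1 + 6))*(2 + 2*6*(-5 + 6)) - 13 = (4 - √5)*(2 + 2*6*1) - 13 = (4 - √5)*(2 + 12) - 13 = (4 - √5)*14 - 13 = (56 - 14*√5) - 13 = 43 - 14*√5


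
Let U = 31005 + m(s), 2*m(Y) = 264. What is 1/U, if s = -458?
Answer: 1/31137 ≈ 3.2116e-5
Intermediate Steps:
m(Y) = 132 (m(Y) = (½)*264 = 132)
U = 31137 (U = 31005 + 132 = 31137)
1/U = 1/31137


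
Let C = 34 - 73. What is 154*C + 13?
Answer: -5993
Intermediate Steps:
C = -39
154*C + 13 = 154*(-39) + 13 = -6006 + 13 = -5993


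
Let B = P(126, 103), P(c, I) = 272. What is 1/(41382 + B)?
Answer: 1/41654 ≈ 2.4007e-5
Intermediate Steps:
B = 272
1/(41382 + B) = 1/(41382 + 272) = 1/41654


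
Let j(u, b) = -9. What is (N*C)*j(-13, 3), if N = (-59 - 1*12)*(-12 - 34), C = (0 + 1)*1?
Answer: -29394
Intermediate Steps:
C = 1 (C = 1*1 = 1)
N = 3266 (N = (-59 - 12)*(-46) = -71*(-46) = 3266)
(N*C)*j(-13, 3) = (3266*1)*(-9) = 3266*(-9) = -29394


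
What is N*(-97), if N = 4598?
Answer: -446006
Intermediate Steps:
N*(-97) = 4598*(-97) = -446006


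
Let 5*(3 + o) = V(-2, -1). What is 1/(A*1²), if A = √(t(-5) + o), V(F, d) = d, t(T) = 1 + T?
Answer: -I*√5/6 ≈ -0.37268*I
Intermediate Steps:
o = -16/5 (o = -3 + (⅕)*(-1) = -3 - ⅕ = -16/5 ≈ -3.2000)
A = 6*I*√5/5 (A = √((1 - 5) - 16/5) = √(-4 - 16/5) = √(-36/5) = 6*I*√5/5 ≈ 2.6833*I)
1/(A*1²) = 1/((6*I*√5/5)*1²) = 1/((6*I*√5/5)*1) = 1/(6*I*√5/5) = -I*√5/6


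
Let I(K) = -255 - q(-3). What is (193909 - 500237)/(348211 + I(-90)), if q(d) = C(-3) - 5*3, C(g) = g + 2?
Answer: -76582/86993 ≈ -0.88032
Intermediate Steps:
C(g) = 2 + g
q(d) = -16 (q(d) = (2 - 3) - 5*3 = -1 - 15 = -16)
I(K) = -239 (I(K) = -255 - 1*(-16) = -255 + 16 = -239)
(193909 - 500237)/(348211 + I(-90)) = (193909 - 500237)/(348211 - 239) = -306328/347972 = -306328*1/347972 = -76582/86993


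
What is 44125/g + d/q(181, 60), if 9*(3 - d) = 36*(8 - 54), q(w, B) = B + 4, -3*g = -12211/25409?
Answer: 215267331457/781504 ≈ 2.7545e+5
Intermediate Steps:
g = 12211/76227 (g = -(-12211)/(3*25409) = -⅓*(-12211/25409) = 12211/76227 ≈ 0.16019)
q(w, B) = 4 + B
d = 187 (d = 3 - 4*(8 - 54) = 3 - 4*(-46) = 3 - ⅑*(-1656) = 3 + 184 = 187)
44125/g + d/q(181, 60) = 44125/(12211/76227) + 187/(4 + 60) = 44125*(76227/12211) + 187/64 = 3363516375/12211 + 187*(1/64) = 3363516375/12211 + 187/64 = 215267331457/781504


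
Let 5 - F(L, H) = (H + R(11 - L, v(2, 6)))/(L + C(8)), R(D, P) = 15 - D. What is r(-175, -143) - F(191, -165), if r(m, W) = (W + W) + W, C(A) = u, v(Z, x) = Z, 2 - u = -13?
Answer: -44687/103 ≈ -433.85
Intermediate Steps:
u = 15 (u = 2 - 1*(-13) = 2 + 13 = 15)
C(A) = 15
r(m, W) = 3*W (r(m, W) = 2*W + W = 3*W)
F(L, H) = 5 - (4 + H + L)/(15 + L) (F(L, H) = 5 - (H + (15 - (11 - L)))/(L + 15) = 5 - (H + (15 + (-11 + L)))/(15 + L) = 5 - (H + (4 + L))/(15 + L) = 5 - (4 + H + L)/(15 + L))
r(-175, -143) - F(191, -165) = 3*(-143) - (71 - 1*(-165) + 4*191)/(15 + 191) = -429 - (71 + 165 + 764)/206 = -429 - 1000/206 = -429 - 1*500/103 = -429 - 500/103 = -44687/103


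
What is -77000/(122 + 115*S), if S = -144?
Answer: 38500/8219 ≈ 4.6843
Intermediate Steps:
-77000/(122 + 115*S) = -77000/(122 + 115*(-144)) = -77000/(122 - 16560) = -77000/(-16438) = -77000*(-1/16438) = 38500/8219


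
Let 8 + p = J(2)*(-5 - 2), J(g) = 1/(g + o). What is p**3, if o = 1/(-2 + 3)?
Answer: -29791/27 ≈ -1103.4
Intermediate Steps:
o = 1 (o = 1/1 = 1)
J(g) = 1/(1 + g) (J(g) = 1/(g + 1) = 1/(1 + g))
p = -31/3 (p = -8 + (-5 - 2)/(1 + 2) = -8 - 7/3 = -31/3 ≈ -10.333)
p**3 = (-31/3)**3 = -29791/27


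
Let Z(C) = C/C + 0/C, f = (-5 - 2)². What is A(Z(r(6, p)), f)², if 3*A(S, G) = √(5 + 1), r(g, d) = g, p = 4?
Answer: ⅔ ≈ 0.66667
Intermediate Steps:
f = 49 (f = (-7)² = 49)
Z(C) = 1 (Z(C) = 1 + 0 = 1)
A(S, G) = √6/3 (A(S, G) = √(5 + 1)/3 = √6/3)
A(Z(r(6, p)), f)² = (√6/3)² = ⅔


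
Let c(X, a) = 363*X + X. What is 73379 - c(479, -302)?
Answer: -100977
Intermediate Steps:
c(X, a) = 364*X
73379 - c(479, -302) = 73379 - 364*479 = 73379 - 1*174356 = 73379 - 174356 = -100977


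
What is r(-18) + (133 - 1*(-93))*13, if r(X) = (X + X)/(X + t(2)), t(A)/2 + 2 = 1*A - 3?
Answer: 5879/2 ≈ 2939.5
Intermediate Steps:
t(A) = -10 + 2*A (t(A) = -4 + 2*(1*A - 3) = -4 + 2*(A - 3) = -4 + 2*(-3 + A) = -4 + (-6 + 2*A) = -10 + 2*A)
r(X) = 2*X/(-6 + X) (r(X) = (X + X)/(X + (-10 + 2*2)) = (2*X)/(X + (-10 + 4)) = (2*X)/(X - 6) = (2*X)/(-6 + X) = 2*X/(-6 + X))
r(-18) + (133 - 1*(-93))*13 = 2*(-18)/(-6 - 18) + (133 - 1*(-93))*13 = 2*(-18)/(-24) + (133 + 93)*13 = 2*(-18)*(-1/24) + 226*13 = 3/2 + 2938 = 5879/2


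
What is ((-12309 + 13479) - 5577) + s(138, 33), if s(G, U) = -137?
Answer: -4544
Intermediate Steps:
((-12309 + 13479) - 5577) + s(138, 33) = ((-12309 + 13479) - 5577) - 137 = (1170 - 5577) - 137 = -4407 - 137 = -4544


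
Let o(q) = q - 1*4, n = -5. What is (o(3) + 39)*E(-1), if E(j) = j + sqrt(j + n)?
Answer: -38 + 38*I*sqrt(6) ≈ -38.0 + 93.081*I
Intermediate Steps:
E(j) = j + sqrt(-5 + j) (E(j) = j + sqrt(j - 5) = j + sqrt(-5 + j))
o(q) = -4 + q (o(q) = q - 4 = -4 + q)
(o(3) + 39)*E(-1) = ((-4 + 3) + 39)*(-1 + sqrt(-5 - 1)) = (-1 + 39)*(-1 + sqrt(-6)) = 38*(-1 + I*sqrt(6)) = -38 + 38*I*sqrt(6)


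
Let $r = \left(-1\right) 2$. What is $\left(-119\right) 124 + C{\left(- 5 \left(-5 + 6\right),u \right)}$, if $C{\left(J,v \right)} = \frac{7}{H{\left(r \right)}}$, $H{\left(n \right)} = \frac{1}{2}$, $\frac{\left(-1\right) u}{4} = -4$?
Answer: $-14742$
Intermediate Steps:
$u = 16$ ($u = \left(-4\right) \left(-4\right) = 16$)
$r = -2$
$H{\left(n \right)} = \frac{1}{2}$
$C{\left(J,v \right)} = 14$ ($C{\left(J,v \right)} = 7 \frac{1}{\frac{1}{2}} = 7 \cdot 2 = 14$)
$\left(-119\right) 124 + C{\left(- 5 \left(-5 + 6\right),u \right)} = \left(-119\right) 124 + 14 = -14756 + 14 = -14742$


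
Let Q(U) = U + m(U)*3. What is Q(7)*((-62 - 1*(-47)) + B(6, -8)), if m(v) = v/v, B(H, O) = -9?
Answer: -240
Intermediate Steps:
m(v) = 1
Q(U) = 3 + U (Q(U) = U + 1*3 = U + 3 = 3 + U)
Q(7)*((-62 - 1*(-47)) + B(6, -8)) = (3 + 7)*((-62 - 1*(-47)) - 9) = 10*((-62 + 47) - 9) = 10*(-15 - 9) = 10*(-24) = -240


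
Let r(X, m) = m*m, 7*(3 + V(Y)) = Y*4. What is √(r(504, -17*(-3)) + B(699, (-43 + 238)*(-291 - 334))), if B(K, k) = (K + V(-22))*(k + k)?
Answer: I*√8162572551/7 ≈ 12907.0*I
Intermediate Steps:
V(Y) = -3 + 4*Y/7 (V(Y) = -3 + (Y*4)/7 = -3 + (4*Y)/7 = -3 + 4*Y/7)
r(X, m) = m²
B(K, k) = 2*k*(-109/7 + K) (B(K, k) = (K + (-3 + (4/7)*(-22)))*(k + k) = (K + (-3 - 88/7))*(2*k) = (K - 109/7)*(2*k) = (-109/7 + K)*(2*k) = 2*k*(-109/7 + K))
√(r(504, -17*(-3)) + B(699, (-43 + 238)*(-291 - 334))) = √((-17*(-3))² + 2*((-43 + 238)*(-291 - 334))*(-109 + 7*699)/7) = √(51² + 2*(195*(-625))*(-109 + 4893)/7) = √(2601 + (2/7)*(-121875)*4784) = √(2601 - 1166100000/7) = √(-1166081793/7) = I*√8162572551/7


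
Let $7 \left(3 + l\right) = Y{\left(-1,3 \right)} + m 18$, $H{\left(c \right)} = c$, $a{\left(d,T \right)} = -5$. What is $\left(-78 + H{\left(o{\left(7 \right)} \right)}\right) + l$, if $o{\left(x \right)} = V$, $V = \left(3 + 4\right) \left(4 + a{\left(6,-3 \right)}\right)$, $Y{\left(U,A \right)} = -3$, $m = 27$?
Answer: $-19$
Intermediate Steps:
$V = -7$ ($V = \left(3 + 4\right) \left(4 - 5\right) = 7 \left(-1\right) = -7$)
$o{\left(x \right)} = -7$
$l = 66$ ($l = -3 + \frac{-3 + 27 \cdot 18}{7} = -3 + \frac{-3 + 486}{7} = -3 + \frac{1}{7} \cdot 483 = -3 + 69 = 66$)
$\left(-78 + H{\left(o{\left(7 \right)} \right)}\right) + l = \left(-78 - 7\right) + 66 = -85 + 66 = -19$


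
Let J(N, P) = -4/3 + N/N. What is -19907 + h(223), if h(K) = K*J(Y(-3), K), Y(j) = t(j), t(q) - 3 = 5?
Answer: -59944/3 ≈ -19981.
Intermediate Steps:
t(q) = 8 (t(q) = 3 + 5 = 8)
Y(j) = 8
J(N, P) = -1/3 (J(N, P) = -4*1/3 + 1 = -4/3 + 1 = -1/3)
h(K) = -K/3 (h(K) = K*(-1/3) = -K/3)
-19907 + h(223) = -19907 - 1/3*223 = -19907 - 223/3 = -59944/3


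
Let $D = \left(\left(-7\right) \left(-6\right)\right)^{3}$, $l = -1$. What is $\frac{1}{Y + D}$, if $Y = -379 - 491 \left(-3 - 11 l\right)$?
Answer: $\frac{1}{69781} \approx 1.4331 \cdot 10^{-5}$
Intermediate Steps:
$D = 74088$ ($D = 42^{3} = 74088$)
$Y = -4307$ ($Y = -379 - 491 \left(-3 - -11\right) = -379 - 491 \left(-3 + 11\right) = -379 - 3928 = -4307$)
$\frac{1}{Y + D} = \frac{1}{-4307 + 74088} = \frac{1}{69781}$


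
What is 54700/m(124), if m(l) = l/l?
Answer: 54700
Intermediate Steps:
m(l) = 1
54700/m(124) = 54700/1 = 54700*1 = 54700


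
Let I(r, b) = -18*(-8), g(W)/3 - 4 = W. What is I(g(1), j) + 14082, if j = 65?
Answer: 14226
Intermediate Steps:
g(W) = 12 + 3*W
I(r, b) = 144
I(g(1), j) + 14082 = 144 + 14082 = 14226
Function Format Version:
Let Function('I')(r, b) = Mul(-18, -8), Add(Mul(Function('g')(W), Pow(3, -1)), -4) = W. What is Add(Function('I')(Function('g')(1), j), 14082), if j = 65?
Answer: 14226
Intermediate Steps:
Function('g')(W) = Add(12, Mul(3, W))
Function('I')(r, b) = 144
Add(Function('I')(Function('g')(1), j), 14082) = Add(144, 14082) = 14226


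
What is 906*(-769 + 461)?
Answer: -279048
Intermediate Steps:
906*(-769 + 461) = 906*(-308) = -279048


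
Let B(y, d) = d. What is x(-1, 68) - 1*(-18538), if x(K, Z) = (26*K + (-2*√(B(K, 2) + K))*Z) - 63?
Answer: 18313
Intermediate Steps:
x(K, Z) = -63 + 26*K - 2*Z*√(2 + K) (x(K, Z) = (26*K + (-2*√(2 + K))*Z) - 63 = (26*K - 2*Z*√(2 + K)) - 63 = -63 + 26*K - 2*Z*√(2 + K))
x(-1, 68) - 1*(-18538) = (-63 + 26*(-1) - 2*68*√(2 - 1)) - 1*(-18538) = (-63 - 26 - 2*68*√1) + 18538 = (-63 - 26 - 2*68*1) + 18538 = (-63 - 26 - 136) + 18538 = -225 + 18538 = 18313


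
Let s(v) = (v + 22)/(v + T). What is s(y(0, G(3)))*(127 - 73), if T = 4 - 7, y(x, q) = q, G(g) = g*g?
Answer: 279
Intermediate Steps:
G(g) = g**2
T = -3
s(v) = (22 + v)/(-3 + v) (s(v) = (v + 22)/(v - 3) = (22 + v)/(-3 + v))
s(y(0, G(3)))*(127 - 73) = ((22 + 3**2)/(-3 + 3**2))*(127 - 73) = ((22 + 9)/(-3 + 9))*54 = (31/6)*54 = 279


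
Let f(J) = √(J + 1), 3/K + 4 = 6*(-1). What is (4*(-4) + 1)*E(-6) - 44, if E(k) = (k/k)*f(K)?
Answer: -44 - 3*√70/2 ≈ -56.550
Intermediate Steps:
K = -3/10 (K = 3/(-4 + 6*(-1)) = 3/(-4 - 6) = 3/(-10) = 3*(-⅒) = -3/10 ≈ -0.30000)
f(J) = √(1 + J)
E(k) = √70/10 (E(k) = (k/k)*√(1 - 3/10) = 1*√(7/10) = 1*(√70/10) = √70/10)
(4*(-4) + 1)*E(-6) - 44 = (4*(-4) + 1)*(√70/10) - 44 = (-16 + 1)*(√70/10) - 44 = -3*√70/2 - 44 = -44 - 3*√70/2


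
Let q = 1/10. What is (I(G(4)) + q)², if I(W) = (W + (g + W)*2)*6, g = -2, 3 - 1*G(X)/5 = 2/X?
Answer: 4044121/100 ≈ 40441.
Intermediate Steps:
G(X) = 15 - 10/X
q = ⅒ ≈ 0.10000
I(W) = -24 + 18*W (I(W) = (W + (-2 + W)*2)*6 = (W + (-4 + 2*W))*6 = (-4 + 3*W)*6 = -24 + 18*W)
(I(G(4)) + q)² = ((-24 + 18*(15 - 10/4)) + ⅒)² = ((-24 + 18*(15 - 10*¼)) + ⅒)² = ((-24 + 18*(15 - 5/2)) + ⅒)² = ((-24 + 18*(25/2)) + ⅒)² = ((-24 + 225) + ⅒)² = (201 + ⅒)² = (2011/10)² = 4044121/100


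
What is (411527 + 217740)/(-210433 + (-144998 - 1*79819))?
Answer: -629267/435250 ≈ -1.4458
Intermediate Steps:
(411527 + 217740)/(-210433 + (-144998 - 1*79819)) = 629267/(-210433 + (-144998 - 79819)) = 629267/(-210433 - 224817) = 629267/(-435250) = 629267*(-1/435250) = -629267/435250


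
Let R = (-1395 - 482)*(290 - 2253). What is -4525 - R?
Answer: -3689076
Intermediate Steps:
R = 3684551 (R = -1877*(-1963) = 3684551)
-4525 - R = -4525 - 1*3684551 = -4525 - 3684551 = -3689076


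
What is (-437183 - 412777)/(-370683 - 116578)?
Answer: 849960/487261 ≈ 1.7444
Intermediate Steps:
(-437183 - 412777)/(-370683 - 116578) = -849960/(-487261) = -849960*(-1/487261) = 849960/487261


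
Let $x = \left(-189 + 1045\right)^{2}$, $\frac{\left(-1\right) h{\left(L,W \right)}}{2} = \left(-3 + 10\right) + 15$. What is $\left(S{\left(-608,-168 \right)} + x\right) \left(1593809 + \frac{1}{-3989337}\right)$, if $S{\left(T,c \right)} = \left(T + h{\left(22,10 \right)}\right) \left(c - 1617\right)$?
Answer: $\frac{12058760525057607392}{3989337} \approx 3.0227 \cdot 10^{12}$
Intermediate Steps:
$h{\left(L,W \right)} = -44$ ($h{\left(L,W \right)} = - 2 \left(\left(-3 + 10\right) + 15\right) = - 2 \left(7 + 15\right) = \left(-2\right) 22 = -44$)
$S{\left(T,c \right)} = \left(-1617 + c\right) \left(-44 + T\right)$ ($S{\left(T,c \right)} = \left(T - 44\right) \left(c - 1617\right) = \left(-44 + T\right) \left(-1617 + c\right) = \left(-1617 + c\right) \left(-44 + T\right)$)
$x = 732736$ ($x = 856^{2} = 732736$)
$\left(S{\left(-608,-168 \right)} + x\right) \left(1593809 + \frac{1}{-3989337}\right) = \left(\left(71148 - -983136 - -7392 - -102144\right) + 732736\right) \left(1593809 + \frac{1}{-3989337}\right) = \left(\left(71148 + 983136 + 7392 + 102144\right) + 732736\right) \left(1593809 - \frac{1}{3989337}\right) = \left(1163820 + 732736\right) \frac{6358241214632}{3989337} = 1896556 \cdot \frac{6358241214632}{3989337} = \frac{12058760525057607392}{3989337}$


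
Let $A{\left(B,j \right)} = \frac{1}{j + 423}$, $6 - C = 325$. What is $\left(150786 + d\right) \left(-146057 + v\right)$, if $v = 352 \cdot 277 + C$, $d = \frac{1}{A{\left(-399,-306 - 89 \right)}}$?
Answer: $-7370581808$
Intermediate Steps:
$C = -319$ ($C = 6 - 325 = -319$)
$A{\left(B,j \right)} = \frac{1}{423 + j}$
$d = 28$ ($d = \frac{1}{\frac{1}{423 - 395}} = \frac{1}{\frac{1}{28}} = 28$)
$v = 97185$ ($v = 352 \cdot 277 - 319 = 97504 - 319 = 97185$)
$\left(150786 + d\right) \left(-146057 + v\right) = \left(150786 + 28\right) \left(-146057 + 97185\right) = 150814 \left(-48872\right) = -7370581808$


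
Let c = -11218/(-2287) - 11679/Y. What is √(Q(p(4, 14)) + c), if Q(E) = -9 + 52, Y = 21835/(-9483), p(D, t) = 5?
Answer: 2*√3191974647871076870/49936645 ≈ 71.555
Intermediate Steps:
Y = -21835/9483 (Y = 21835*(-1/9483) = -21835/9483 ≈ -2.3025)
Q(E) = 43
c = 253534670689/49936645 (c = -11218/(-2287) - 11679/(-21835/9483) = -11218*(-1/2287) - 11679*(-9483/21835) = 11218/2287 + 110751957/21835 = 253534670689/49936645 ≈ 5077.1)
√(Q(p(4, 14)) + c) = √(43 + 253534670689/49936645) = √(255681946424/49936645) = 2*√3191974647871076870/49936645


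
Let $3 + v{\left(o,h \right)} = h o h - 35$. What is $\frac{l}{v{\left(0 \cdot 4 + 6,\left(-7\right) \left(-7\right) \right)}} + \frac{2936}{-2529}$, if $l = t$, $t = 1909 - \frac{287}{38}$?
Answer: $- \frac{1420276129}{1380793536} \approx -1.0286$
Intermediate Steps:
$v{\left(o,h \right)} = -38 + o h^{2}$ ($v{\left(o,h \right)} = -3 + \left(h o h - 35\right) = -3 + \left(o h^{2} - 35\right) = -3 + \left(-35 + o h^{2}\right) = -38 + o h^{2}$)
$t = \frac{72255}{38}$ ($t = 1909 - 287 \cdot \frac{1}{38} = 1909 - \frac{287}{38} = \frac{72255}{38} \approx 1901.4$)
$l = \frac{72255}{38} \approx 1901.4$
$\frac{l}{v{\left(0 \cdot 4 + 6,\left(-7\right) \left(-7\right) \right)}} + \frac{2936}{-2529} = \frac{72255}{38 \left(-38 + \left(0 \cdot 4 + 6\right) \left(\left(-7\right) \left(-7\right)\right)^{2}\right)} + \frac{2936}{-2529} = \frac{72255}{38 \left(-38 + \left(0 + 6\right) 49^{2}\right)} + 2936 \left(- \frac{1}{2529}\right) = \frac{72255}{38 \left(-38 + 6 \cdot 2401\right)} - \frac{2936}{2529} = \frac{72255}{38 \left(-38 + 14406\right)} - \frac{2936}{2529} = \frac{72255}{38 \cdot 14368} - \frac{2936}{2529} = \frac{72255}{38} \cdot \frac{1}{14368} - \frac{2936}{2529} = \frac{72255}{545984} - \frac{2936}{2529} = - \frac{1420276129}{1380793536}$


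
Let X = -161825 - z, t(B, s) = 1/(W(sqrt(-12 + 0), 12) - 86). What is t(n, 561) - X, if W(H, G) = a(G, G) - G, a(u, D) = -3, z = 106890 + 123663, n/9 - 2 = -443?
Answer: 39630177/101 ≈ 3.9238e+5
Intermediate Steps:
n = -3969 (n = 18 + 9*(-443) = 18 - 3987 = -3969)
z = 230553
W(H, G) = -3 - G
t(B, s) = -1/101 (t(B, s) = 1/((-3 - 1*12) - 86) = 1/((-3 - 12) - 86) = 1/(-15 - 86) = 1/(-101) = -1/101)
X = -392378 (X = -161825 - 1*230553 = -161825 - 230553 = -392378)
t(n, 561) - X = -1/101 - 1*(-392378) = -1/101 + 392378 = 39630177/101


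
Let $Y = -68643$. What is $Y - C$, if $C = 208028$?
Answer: $-276671$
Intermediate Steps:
$Y - C = -68643 - 208028 = -276671$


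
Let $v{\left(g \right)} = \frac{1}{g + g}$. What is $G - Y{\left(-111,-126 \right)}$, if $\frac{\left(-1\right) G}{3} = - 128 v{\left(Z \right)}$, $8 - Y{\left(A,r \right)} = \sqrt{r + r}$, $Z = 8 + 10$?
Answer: $\frac{8}{3} + 6 i \sqrt{7} \approx 2.6667 + 15.875 i$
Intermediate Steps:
$Z = 18$
$v{\left(g \right)} = \frac{1}{2 g}$
$Y{\left(A,r \right)} = 8 - \sqrt{2} \sqrt{r}$ ($Y{\left(A,r \right)} = 8 - \sqrt{r + r} = 8 - \sqrt{2 r} = 8 - \sqrt{2} \sqrt{r}$)
$G = \frac{32}{3}$ ($G = - 3 \left(- 128 \frac{1}{2 \cdot 18}\right) = - 3 \left(- 128 \cdot \frac{1}{2} \cdot \frac{1}{18}\right) = - 3 \left(\left(-128\right) \frac{1}{36}\right) = \left(-3\right) \left(- \frac{32}{9}\right) = \frac{32}{3} \approx 10.667$)
$G - Y{\left(-111,-126 \right)} = \frac{32}{3} - \left(8 - \sqrt{2} \sqrt{-126}\right) = \frac{32}{3} - \left(8 - \sqrt{2} \cdot 3 i \sqrt{14}\right) = \frac{32}{3} - \left(8 - 6 i \sqrt{7}\right) = \frac{8}{3} + 6 i \sqrt{7}$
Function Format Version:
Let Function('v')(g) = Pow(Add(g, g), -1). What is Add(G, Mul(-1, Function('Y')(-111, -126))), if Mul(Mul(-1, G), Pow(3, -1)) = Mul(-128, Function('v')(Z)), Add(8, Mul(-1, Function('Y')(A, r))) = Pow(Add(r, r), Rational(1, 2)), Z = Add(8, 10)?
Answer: Add(Rational(8, 3), Mul(6, I, Pow(7, Rational(1, 2)))) ≈ Add(2.6667, Mul(15.875, I))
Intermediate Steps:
Z = 18
Function('v')(g) = Mul(Rational(1, 2), Pow(g, -1)) (Function('v')(g) = Pow(Mul(2, g), -1) = Mul(Rational(1, 2), Pow(g, -1)))
Function('Y')(A, r) = Add(8, Mul(-1, Pow(2, Rational(1, 2)), Pow(r, Rational(1, 2)))) (Function('Y')(A, r) = Add(8, Mul(-1, Pow(Add(r, r), Rational(1, 2)))) = Add(8, Mul(-1, Pow(Mul(2, r), Rational(1, 2)))) = Add(8, Mul(-1, Mul(Pow(2, Rational(1, 2)), Pow(r, Rational(1, 2))))) = Add(8, Mul(-1, Pow(2, Rational(1, 2)), Pow(r, Rational(1, 2)))))
G = Rational(32, 3) (G = Mul(-3, Mul(-128, Mul(Rational(1, 2), Pow(18, -1)))) = Mul(-3, Mul(-128, Mul(Rational(1, 2), Rational(1, 18)))) = Mul(-3, Mul(-128, Rational(1, 36))) = Mul(-3, Rational(-32, 9)) = Rational(32, 3) ≈ 10.667)
Add(G, Mul(-1, Function('Y')(-111, -126))) = Add(Rational(32, 3), Mul(-1, Add(8, Mul(-1, Pow(2, Rational(1, 2)), Pow(-126, Rational(1, 2)))))) = Add(Rational(32, 3), Mul(-1, Add(8, Mul(-1, Pow(2, Rational(1, 2)), Mul(3, I, Pow(14, Rational(1, 2))))))) = Add(Rational(32, 3), Mul(-1, Add(8, Mul(-6, I, Pow(7, Rational(1, 2)))))) = Add(Rational(32, 3), Add(-8, Mul(6, I, Pow(7, Rational(1, 2))))) = Add(Rational(8, 3), Mul(6, I, Pow(7, Rational(1, 2))))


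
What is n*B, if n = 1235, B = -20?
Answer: -24700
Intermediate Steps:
n*B = 1235*(-20) = -24700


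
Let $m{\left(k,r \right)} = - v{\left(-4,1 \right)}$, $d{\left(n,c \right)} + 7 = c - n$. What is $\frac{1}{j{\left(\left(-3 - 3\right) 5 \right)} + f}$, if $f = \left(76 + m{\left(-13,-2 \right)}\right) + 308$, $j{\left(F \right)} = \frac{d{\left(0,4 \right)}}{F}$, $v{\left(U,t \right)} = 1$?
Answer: $\frac{10}{3831} \approx 0.0026103$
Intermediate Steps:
$d{\left(n,c \right)} = -7 + c - n$ ($d{\left(n,c \right)} = -7 + \left(c - n\right) = -7 + c - n$)
$m{\left(k,r \right)} = -1$ ($m{\left(k,r \right)} = \left(-1\right) 1 = -1$)
$j{\left(F \right)} = - \frac{3}{F}$ ($j{\left(F \right)} = \frac{-7 + 4 - 0}{F} = \frac{-7 + 4 + 0}{F} = - \frac{3}{F}$)
$f = 383$ ($f = \left(76 - 1\right) + 308 = 75 + 308 = 383$)
$\frac{1}{j{\left(\left(-3 - 3\right) 5 \right)} + f} = \frac{1}{- \frac{3}{\left(-3 - 3\right) 5} + 383} = \frac{1}{- \frac{3}{\left(-6\right) 5} + 383} = \frac{1}{- \frac{3}{-30} + 383} = \frac{1}{\left(-3\right) \left(- \frac{1}{30}\right) + 383} = \frac{1}{\frac{1}{10} + 383} = \frac{1}{\frac{3831}{10}} = \frac{10}{3831}$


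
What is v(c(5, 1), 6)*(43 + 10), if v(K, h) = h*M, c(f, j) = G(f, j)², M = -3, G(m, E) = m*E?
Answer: -954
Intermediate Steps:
G(m, E) = E*m
c(f, j) = f²*j² (c(f, j) = (j*f)² = (f*j)² = f²*j²)
v(K, h) = -3*h (v(K, h) = h*(-3) = -3*h)
v(c(5, 1), 6)*(43 + 10) = (-3*6)*(43 + 10) = -18*53 = -954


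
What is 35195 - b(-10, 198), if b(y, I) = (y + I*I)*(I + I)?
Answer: -15485629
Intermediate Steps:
b(y, I) = 2*I*(y + I**2) (b(y, I) = (y + I**2)*(2*I) = 2*I*(y + I**2))
35195 - b(-10, 198) = 35195 - 2*198*(-10 + 198**2) = 35195 - 2*198*(-10 + 39204) = 35195 - 2*198*39194 = 35195 - 1*15520824 = 35195 - 15520824 = -15485629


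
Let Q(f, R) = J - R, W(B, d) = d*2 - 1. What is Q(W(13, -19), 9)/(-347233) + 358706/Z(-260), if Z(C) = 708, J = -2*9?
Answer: 62277289807/122920482 ≈ 506.65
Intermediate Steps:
W(B, d) = -1 + 2*d (W(B, d) = 2*d - 1 = -1 + 2*d)
J = -18
Q(f, R) = -18 - R
Q(W(13, -19), 9)/(-347233) + 358706/Z(-260) = (-18 - 1*9)/(-347233) + 358706/708 = (-18 - 9)*(-1/347233) + 358706*(1/708) = -27*(-1/347233) + 179353/354 = 27/347233 + 179353/354 = 62277289807/122920482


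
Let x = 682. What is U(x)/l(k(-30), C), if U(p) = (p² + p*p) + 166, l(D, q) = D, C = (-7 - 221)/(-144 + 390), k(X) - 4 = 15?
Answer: 930414/19 ≈ 48969.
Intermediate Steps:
k(X) = 19 (k(X) = 4 + 15 = 19)
C = -38/41 (C = -228/246 = -228*1/246 = -38/41 ≈ -0.92683)
U(p) = 166 + 2*p² (U(p) = (p² + p²) + 166 = 2*p² + 166 = 166 + 2*p²)
U(x)/l(k(-30), C) = (166 + 2*682²)/19 = (166 + 2*465124)*(1/19) = (166 + 930248)*(1/19) = 930414*(1/19) = 930414/19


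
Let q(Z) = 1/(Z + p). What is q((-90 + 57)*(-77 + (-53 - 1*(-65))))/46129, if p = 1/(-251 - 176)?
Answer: 427/42250196906 ≈ 1.0106e-8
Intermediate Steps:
p = -1/427 (p = 1/(-427) = -1/427 ≈ -0.0023419)
q(Z) = 1/(-1/427 + Z) (q(Z) = 1/(Z - 1/427) = 1/(-1/427 + Z))
q((-90 + 57)*(-77 + (-53 - 1*(-65))))/46129 = (427/(-1 + 427*((-90 + 57)*(-77 + (-53 - 1*(-65))))))/46129 = (427/(-1 + 427*(-33*(-77 + (-53 + 65)))))*(1/46129) = (427/(-1 + 427*(-33*(-77 + 12))))*(1/46129) = (427/(-1 + 427*(-33*(-65))))*(1/46129) = (427/(-1 + 427*2145))*(1/46129) = (427/(-1 + 915915))*(1/46129) = (427/915914)*(1/46129) = 427/42250196906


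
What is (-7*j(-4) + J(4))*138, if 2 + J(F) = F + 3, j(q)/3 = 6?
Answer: -16698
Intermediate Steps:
j(q) = 18 (j(q) = 3*6 = 18)
J(F) = 1 + F (J(F) = -2 + (F + 3) = -2 + (3 + F) = 1 + F)
(-7*j(-4) + J(4))*138 = (-7*18 + (1 + 4))*138 = (-126 + 5)*138 = -121*138 = -16698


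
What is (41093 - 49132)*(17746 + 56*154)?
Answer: -211988430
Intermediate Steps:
(41093 - 49132)*(17746 + 56*154) = -8039*(17746 + 8624) = -8039*26370 = -211988430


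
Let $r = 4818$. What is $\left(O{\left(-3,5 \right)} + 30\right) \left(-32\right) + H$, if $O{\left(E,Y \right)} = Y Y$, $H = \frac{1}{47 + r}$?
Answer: $- \frac{8562399}{4865} \approx -1760.0$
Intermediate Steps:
$H = \frac{1}{4865}$ ($H = \frac{1}{47 + 4818} = \frac{1}{4865} \approx 0.00020555$)
$O{\left(E,Y \right)} = Y^{2}$
$\left(O{\left(-3,5 \right)} + 30\right) \left(-32\right) + H = \left(5^{2} + 30\right) \left(-32\right) + \frac{1}{4865} = \left(25 + 30\right) \left(-32\right) + \frac{1}{4865} = 55 \left(-32\right) + \frac{1}{4865} = -1760 + \frac{1}{4865} = - \frac{8562399}{4865}$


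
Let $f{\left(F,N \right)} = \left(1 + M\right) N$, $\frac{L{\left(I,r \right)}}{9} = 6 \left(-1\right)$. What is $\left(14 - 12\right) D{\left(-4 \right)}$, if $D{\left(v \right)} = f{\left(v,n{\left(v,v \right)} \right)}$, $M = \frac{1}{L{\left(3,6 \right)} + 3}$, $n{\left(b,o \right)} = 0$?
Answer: $0$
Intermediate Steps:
$L{\left(I,r \right)} = -54$ ($L{\left(I,r \right)} = 9 \cdot 6 \left(-1\right) = 9 \left(-6\right) = -54$)
$M = - \frac{1}{51}$ ($M = \frac{1}{-54 + 3} = \frac{1}{-51} = - \frac{1}{51} \approx -0.019608$)
$f{\left(F,N \right)} = \frac{50 N}{51}$ ($f{\left(F,N \right)} = \left(1 - \frac{1}{51}\right) N = \frac{50 N}{51}$)
$D{\left(v \right)} = 0$ ($D{\left(v \right)} = \frac{50}{51} \cdot 0 = 0$)
$\left(14 - 12\right) D{\left(-4 \right)} = \left(14 - 12\right) 0 = 2 \cdot 0 = 0$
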